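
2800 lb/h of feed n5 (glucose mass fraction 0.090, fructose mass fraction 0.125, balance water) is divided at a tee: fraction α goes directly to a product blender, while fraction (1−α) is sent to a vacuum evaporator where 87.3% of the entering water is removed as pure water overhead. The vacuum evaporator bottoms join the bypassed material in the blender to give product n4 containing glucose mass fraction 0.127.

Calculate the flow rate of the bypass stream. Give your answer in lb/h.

All 2800×0.090 = 252 lb/h of glucose reaches n4, so n4 = 252/0.127 = 1984.3 lb/h and vapour = 815.75 lb/h.
The evaporator receives (1−α)·2800 of feed at 0.785 water and removes 0.873 of that water:
0.873×0.785×(1−α)×2800 = 815.75
(1−α) = 815.75/1918.9 = 0.4251;  α = 0.5749.
Bypass flow = 0.5749×2800 = 1609.7 lb/h.

1610 lb/h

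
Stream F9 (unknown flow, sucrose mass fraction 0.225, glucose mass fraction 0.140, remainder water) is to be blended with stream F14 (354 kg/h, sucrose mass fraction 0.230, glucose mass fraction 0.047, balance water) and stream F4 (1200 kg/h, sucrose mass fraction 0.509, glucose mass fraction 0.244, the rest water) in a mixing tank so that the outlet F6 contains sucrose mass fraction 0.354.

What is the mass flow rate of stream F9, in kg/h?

Let F9 be the unknown flow. Total out = 1554 + F9.
sucrose balance: 692.22 + 0.225·F9 = 0.354·(1554 + F9)
(0.225 − 0.354)·F9 = 0.354×1554 − 692.22 = -142.1
F9 = -142.1 / -0.129 = 1101.6 kg/h

1102 kg/h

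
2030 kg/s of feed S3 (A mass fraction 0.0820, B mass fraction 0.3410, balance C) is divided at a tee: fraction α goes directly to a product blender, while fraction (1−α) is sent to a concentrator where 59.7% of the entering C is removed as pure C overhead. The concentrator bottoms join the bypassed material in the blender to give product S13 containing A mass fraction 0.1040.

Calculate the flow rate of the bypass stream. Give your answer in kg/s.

783.4 kg/s

All 2030×0.082 = 166.46 kg/s of A reaches S13, so S13 = 166.46/0.104 = 1600.6 kg/s and vapour = 429.42 kg/s.
The evaporator receives (1−α)·2030 of feed at 0.577 C and removes 0.597 of that C:
0.597×0.577×(1−α)×2030 = 429.42
(1−α) = 429.42/699.27 = 0.6141;  α = 0.3859.
Bypass flow = 0.3859×2030 = 783.38 kg/s.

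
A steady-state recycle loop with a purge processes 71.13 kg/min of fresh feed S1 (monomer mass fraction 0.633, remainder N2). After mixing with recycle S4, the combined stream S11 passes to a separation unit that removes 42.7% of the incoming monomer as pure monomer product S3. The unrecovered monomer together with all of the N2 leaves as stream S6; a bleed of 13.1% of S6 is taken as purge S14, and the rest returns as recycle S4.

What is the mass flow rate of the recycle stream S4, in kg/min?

N2 enters only via S1 and leaves only via the purge: 71.13×0.367 = 0.131×(N2 in S6), and the separation unit passes all N2, so N2 in S11 = N2 in S6 = 199.27 kg/min.
monomer in S11: m_A = 71.13×0.633 + (1−0.131)·(1−0.427)·m_A, so m_A = 45.025/0.5021 = 89.681 kg/min.
S6 = (1−0.427)×89.681 + 199.27 = 250.66 kg/min.
Recycle S4 = (1−0.131)×250.66 = 217.82 kg/min.

217.8 kg/min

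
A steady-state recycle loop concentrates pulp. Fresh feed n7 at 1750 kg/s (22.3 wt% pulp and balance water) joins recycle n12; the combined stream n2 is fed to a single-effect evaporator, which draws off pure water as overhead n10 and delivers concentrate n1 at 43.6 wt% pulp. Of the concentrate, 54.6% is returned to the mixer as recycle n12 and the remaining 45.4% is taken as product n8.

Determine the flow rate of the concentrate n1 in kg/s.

Overall pulp balance (none leaves overhead): pulp in fresh feed = pulp in product, i.e. 1750×0.223 = (1−0.546)·n1·0.436.
n1 = 390.25/(0.436×0.454) = 1971.5 kg/s.

1972 kg/s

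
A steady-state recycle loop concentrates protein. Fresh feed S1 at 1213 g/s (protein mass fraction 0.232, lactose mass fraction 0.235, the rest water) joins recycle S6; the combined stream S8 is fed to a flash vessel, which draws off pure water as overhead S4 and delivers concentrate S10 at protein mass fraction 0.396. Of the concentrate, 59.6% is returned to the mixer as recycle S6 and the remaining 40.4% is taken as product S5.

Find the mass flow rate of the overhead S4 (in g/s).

Overall protein balance (none leaves overhead): protein in fresh feed = protein in product, i.e. 1213×0.232 = (1−0.596)·S10·0.396.
S10 = 281.42/(0.396×0.404) = 1759 g/s.
Recycle S6 = 0.596×1759 = 1048.4 g/s.
Combined feed S8 = 1213 + 1048.4 = 2261.4 g/s.
Overhead S4 = S8 − S10 = 2261.4 − 1759 = 502.35 g/s.

502.4 g/s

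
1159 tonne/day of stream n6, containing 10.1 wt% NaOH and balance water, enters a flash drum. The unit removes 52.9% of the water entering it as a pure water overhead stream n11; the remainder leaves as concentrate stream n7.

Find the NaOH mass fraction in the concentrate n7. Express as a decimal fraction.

0.193

NaOH is not removed: 1159×0.101 = 117.06 tonne/day of NaOH enters n7.
water entering = 1159×0.899 = 1041.9 tonne/day; overhead removed = 0.529×1041.9 = 551.19 tonne/day.
Concentrate = 1159 − 551.19 = 607.81 tonne/day.
Mass fraction = 117.06/607.81 = 0.193.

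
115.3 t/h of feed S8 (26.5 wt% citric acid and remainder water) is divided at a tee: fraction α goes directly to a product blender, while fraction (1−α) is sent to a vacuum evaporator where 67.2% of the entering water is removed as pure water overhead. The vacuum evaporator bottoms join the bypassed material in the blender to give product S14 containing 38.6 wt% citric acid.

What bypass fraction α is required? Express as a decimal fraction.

All 115.3×0.265 = 30.555 t/h of citric acid reaches S14, so S14 = 30.555/0.386 = 79.157 t/h and vapour = 36.143 t/h.
The evaporator receives (1−α)·115.3 of feed at 0.735 water and removes 0.672 of that water:
0.672×0.735×(1−α)×115.3 = 36.143
(1−α) = 36.143/56.949 = 0.6347;  α = 0.3653.

0.365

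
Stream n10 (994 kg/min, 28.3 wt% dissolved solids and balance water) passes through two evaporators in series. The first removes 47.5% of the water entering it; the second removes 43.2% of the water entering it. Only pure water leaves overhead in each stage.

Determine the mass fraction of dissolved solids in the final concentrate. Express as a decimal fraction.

water in feed = 994×0.717 = 712.7 kg/min.
After stage 1: water left = (1−0.475)×712.7 = 374.17; stream total = 655.47 kg/min.
After stage 2: water left = (1−0.432)×374.17 = 212.53; final concentrate = 493.83 kg/min.
dissolved solids fraction = 281.3/493.83 = 0.570.

0.570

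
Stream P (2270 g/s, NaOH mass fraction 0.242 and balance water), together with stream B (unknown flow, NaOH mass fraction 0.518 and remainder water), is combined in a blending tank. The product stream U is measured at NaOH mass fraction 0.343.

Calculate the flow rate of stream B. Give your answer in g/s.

Let B be the unknown flow. Total out = 2270 + B.
NaOH balance: 549.34 + 0.518·B = 0.343·(2270 + B)
(0.518 − 0.343)·B = 0.343×2270 − 549.34 = 229.27
B = 229.27 / 0.175 = 1310.1 g/s

1310 g/s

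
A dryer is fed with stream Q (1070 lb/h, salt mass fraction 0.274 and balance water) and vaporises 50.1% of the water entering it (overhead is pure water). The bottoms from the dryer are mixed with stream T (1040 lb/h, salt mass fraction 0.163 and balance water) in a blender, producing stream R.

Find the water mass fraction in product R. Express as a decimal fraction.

Vapour removed = 0.501×0.726×1070 = 389.19 lb/h; concentrate = 680.81 lb/h.
water reaching the mixer = 387.63 (from concentrate) + 1040×0.837 = 1258.1 lb/h.
Product flow = 680.81 + 1040 = 1720.8 lb/h; water fraction = 0.731.

0.731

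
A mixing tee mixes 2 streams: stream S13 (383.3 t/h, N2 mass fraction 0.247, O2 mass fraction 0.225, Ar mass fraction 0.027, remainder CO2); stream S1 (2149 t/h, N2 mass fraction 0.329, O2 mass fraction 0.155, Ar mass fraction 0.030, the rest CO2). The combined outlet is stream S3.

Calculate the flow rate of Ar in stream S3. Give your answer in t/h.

74.82 t/h

Ar out = Ar in = 383.3×0.027 + 2149×0.030 = 74.819 t/h.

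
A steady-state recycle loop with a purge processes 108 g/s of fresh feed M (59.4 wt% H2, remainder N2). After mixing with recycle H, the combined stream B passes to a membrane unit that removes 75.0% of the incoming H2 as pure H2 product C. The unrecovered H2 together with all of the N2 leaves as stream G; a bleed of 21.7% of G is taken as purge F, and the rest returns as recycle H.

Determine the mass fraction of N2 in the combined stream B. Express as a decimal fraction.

N2 enters only via M and leaves only via the purge: 108×0.406 = 0.217×(N2 in G), and the membrane unit passes all N2, so N2 in B = N2 in G = 202.06 g/s.
H2 in B: m_A = 108×0.594 + (1−0.217)·(1−0.750)·m_A, so m_A = 64.152/0.8043 = 79.766 g/s.
B = 79.766 + 202.06 = 281.83 g/s.
N2 fraction in B = 202.06/281.83 = 0.717.

0.717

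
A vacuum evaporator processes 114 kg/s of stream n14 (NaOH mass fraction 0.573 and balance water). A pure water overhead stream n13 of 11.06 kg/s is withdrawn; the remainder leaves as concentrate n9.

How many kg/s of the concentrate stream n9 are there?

102.9 kg/s

Concentrate = 114 − 11.06 = 102.94 kg/s.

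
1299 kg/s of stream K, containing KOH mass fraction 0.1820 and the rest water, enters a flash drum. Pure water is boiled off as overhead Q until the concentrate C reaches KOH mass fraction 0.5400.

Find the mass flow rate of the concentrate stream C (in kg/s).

437.8 kg/s

KOH is conserved: 1299×0.182 = 236.42 kg/s all reports to the concentrate.
Concentrate = 236.42/(target fraction) = 437.81 kg/s.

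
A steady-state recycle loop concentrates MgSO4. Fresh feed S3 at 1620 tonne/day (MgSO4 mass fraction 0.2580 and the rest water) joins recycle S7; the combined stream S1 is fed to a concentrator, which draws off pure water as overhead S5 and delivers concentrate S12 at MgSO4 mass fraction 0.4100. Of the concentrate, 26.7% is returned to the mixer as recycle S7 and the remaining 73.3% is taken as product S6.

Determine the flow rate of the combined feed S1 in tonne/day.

Overall MgSO4 balance (none leaves overhead): MgSO4 in fresh feed = MgSO4 in product, i.e. 1620×0.258 = (1−0.267)·S12·0.410.
S12 = 417.96/(0.410×0.733) = 1390.7 tonne/day.
Recycle S7 = 0.267×1390.7 = 371.33 tonne/day.
Combined feed S1 = 1620 + 371.33 = 1991.3 tonne/day.

1991 tonne/day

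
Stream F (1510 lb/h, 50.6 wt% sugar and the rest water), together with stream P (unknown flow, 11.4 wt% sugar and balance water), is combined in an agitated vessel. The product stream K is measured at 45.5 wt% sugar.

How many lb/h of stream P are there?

225.8 lb/h

Let P be the unknown flow. Total out = 1510 + P.
sugar balance: 764.06 + 0.114·P = 0.455·(1510 + P)
(0.114 − 0.455)·P = 0.455×1510 − 764.06 = -77.01
P = -77.01 / -0.341 = 225.84 lb/h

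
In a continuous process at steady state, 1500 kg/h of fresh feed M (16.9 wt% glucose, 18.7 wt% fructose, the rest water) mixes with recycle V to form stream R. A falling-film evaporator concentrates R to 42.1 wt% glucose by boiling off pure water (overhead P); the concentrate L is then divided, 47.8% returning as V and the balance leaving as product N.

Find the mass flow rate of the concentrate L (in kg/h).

1154 kg/h

Overall glucose balance (none leaves overhead): glucose in fresh feed = glucose in product, i.e. 1500×0.169 = (1−0.478)·L·0.421.
L = 253.5/(0.421×0.522) = 1153.5 kg/h.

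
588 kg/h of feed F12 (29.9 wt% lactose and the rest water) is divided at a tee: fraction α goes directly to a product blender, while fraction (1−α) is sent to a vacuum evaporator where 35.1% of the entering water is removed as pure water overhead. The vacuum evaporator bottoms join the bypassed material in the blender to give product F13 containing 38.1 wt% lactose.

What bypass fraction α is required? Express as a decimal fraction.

0.125

All 588×0.299 = 175.81 kg/h of lactose reaches F13, so F13 = 175.81/0.381 = 461.45 kg/h and vapour = 126.55 kg/h.
The evaporator receives (1−α)·588 of feed at 0.701 water and removes 0.351 of that water:
0.351×0.701×(1−α)×588 = 126.55
(1−α) = 126.55/144.68 = 0.8747;  α = 0.1253.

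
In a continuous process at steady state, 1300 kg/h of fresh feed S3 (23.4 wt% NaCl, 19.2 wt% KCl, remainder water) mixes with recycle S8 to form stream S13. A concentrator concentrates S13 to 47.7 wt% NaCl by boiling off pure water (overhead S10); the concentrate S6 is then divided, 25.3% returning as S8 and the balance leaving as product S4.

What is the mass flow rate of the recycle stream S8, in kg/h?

Overall NaCl balance (none leaves overhead): NaCl in fresh feed = NaCl in product, i.e. 1300×0.234 = (1−0.253)·S6·0.477.
S6 = 304.2/(0.477×0.747) = 853.73 kg/h.
Recycle S8 = 0.253×853.73 = 215.99 kg/h.

216 kg/h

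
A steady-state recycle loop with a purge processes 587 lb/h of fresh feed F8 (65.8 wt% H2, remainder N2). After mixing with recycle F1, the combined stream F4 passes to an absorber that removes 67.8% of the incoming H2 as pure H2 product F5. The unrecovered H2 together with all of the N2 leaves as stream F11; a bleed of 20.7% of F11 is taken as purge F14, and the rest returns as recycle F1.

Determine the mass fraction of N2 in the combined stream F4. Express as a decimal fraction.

0.6515

N2 enters only via F8 and leaves only via the purge: 587×0.342 = 0.207×(N2 in F11), and the absorber passes all N2, so N2 in F4 = N2 in F11 = 969.83 lb/h.
H2 in F4: m_A = 587×0.658 + (1−0.207)·(1−0.678)·m_A, so m_A = 386.25/0.7447 = 518.69 lb/h.
F4 = 518.69 + 969.83 = 1488.5 lb/h.
N2 fraction in F4 = 969.83/1488.5 = 0.6515.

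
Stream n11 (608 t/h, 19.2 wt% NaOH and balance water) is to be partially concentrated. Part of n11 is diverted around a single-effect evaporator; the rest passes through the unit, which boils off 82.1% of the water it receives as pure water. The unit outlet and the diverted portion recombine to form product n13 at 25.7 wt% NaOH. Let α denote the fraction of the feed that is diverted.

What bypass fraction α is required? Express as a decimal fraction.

0.619

All 608×0.192 = 116.74 t/h of NaOH reaches n13, so n13 = 116.74/0.257 = 454.23 t/h and vapour = 153.77 t/h.
The evaporator receives (1−α)·608 of feed at 0.808 water and removes 0.821 of that water:
0.821×0.808×(1−α)×608 = 153.77
(1−α) = 153.77/403.33 = 0.3813;  α = 0.6187.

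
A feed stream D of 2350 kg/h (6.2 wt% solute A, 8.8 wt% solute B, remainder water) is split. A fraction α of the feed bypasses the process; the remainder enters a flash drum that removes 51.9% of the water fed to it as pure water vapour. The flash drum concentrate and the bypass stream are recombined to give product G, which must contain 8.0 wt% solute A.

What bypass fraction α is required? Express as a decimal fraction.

0.490

All 2350×0.062 = 145.7 kg/h of solute A reaches G, so G = 145.7/0.080 = 1821.2 kg/h and vapour = 528.75 kg/h.
The evaporator receives (1−α)·2350 of feed at 0.850 water and removes 0.519 of that water:
0.519×0.850×(1−α)×2350 = 528.75
(1−α) = 528.75/1036.7 = 0.5100;  α = 0.4900.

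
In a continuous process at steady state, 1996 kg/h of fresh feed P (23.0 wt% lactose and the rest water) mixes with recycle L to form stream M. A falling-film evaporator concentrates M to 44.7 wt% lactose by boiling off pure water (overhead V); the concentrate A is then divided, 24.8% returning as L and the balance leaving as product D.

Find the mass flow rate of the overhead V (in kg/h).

969 kg/h

Overall lactose balance (none leaves overhead): lactose in fresh feed = lactose in product, i.e. 1996×0.230 = (1−0.248)·A·0.447.
A = 459.08/(0.447×0.752) = 1365.7 kg/h.
Recycle L = 0.248×1365.7 = 338.7 kg/h.
Combined feed M = 1996 + 338.7 = 2334.7 kg/h.
Overhead V = M − A = 2334.7 − 1365.7 = 968.98 kg/h.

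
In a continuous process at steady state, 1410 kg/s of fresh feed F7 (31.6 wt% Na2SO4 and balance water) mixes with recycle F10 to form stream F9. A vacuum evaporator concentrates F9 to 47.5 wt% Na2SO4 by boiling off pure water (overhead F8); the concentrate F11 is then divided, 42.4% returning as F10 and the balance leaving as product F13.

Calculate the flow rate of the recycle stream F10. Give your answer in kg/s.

690.5 kg/s

Overall Na2SO4 balance (none leaves overhead): Na2SO4 in fresh feed = Na2SO4 in product, i.e. 1410×0.316 = (1−0.424)·F11·0.475.
F11 = 445.56/(0.475×0.576) = 1628.5 kg/s.
Recycle F10 = 0.424×1628.5 = 690.49 kg/s.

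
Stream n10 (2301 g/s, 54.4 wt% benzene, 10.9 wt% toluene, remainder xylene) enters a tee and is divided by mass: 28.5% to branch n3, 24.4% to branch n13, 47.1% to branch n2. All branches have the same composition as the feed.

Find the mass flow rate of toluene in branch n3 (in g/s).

71.48 g/s

Branch n3 total = 0.285×2301 = 655.78 g/s.
toluene in n3 = 0.109×655.78 = 71.481 g/s.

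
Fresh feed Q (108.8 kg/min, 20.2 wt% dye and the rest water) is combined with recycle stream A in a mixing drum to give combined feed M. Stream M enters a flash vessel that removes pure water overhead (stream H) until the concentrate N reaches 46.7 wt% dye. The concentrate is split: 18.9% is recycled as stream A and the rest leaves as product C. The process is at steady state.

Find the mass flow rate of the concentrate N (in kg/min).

58.03 kg/min

Overall dye balance (none leaves overhead): dye in fresh feed = dye in product, i.e. 108.8×0.202 = (1−0.189)·N·0.467.
N = 21.978/(0.467×0.811) = 58.029 kg/min.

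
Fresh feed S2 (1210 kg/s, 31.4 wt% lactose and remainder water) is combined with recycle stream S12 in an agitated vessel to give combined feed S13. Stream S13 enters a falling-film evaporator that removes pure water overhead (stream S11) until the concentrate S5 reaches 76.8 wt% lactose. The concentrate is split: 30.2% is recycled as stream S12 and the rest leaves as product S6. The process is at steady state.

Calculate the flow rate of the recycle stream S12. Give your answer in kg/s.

214 kg/s

Overall lactose balance (none leaves overhead): lactose in fresh feed = lactose in product, i.e. 1210×0.314 = (1−0.302)·S5·0.768.
S5 = 379.94/(0.768×0.698) = 708.76 kg/s.
Recycle S12 = 0.302×708.76 = 214.05 kg/s.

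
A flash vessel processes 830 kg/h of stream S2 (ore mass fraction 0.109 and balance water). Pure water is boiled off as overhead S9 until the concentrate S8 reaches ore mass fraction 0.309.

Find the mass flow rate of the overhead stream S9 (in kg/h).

ore is conserved: 830×0.109 = 90.47 kg/h all reports to the concentrate.
Concentrate = 90.47/(target fraction) = 292.78 kg/h.
Overhead = 830 − 292.78 = 537.22 kg/h.

537.2 kg/h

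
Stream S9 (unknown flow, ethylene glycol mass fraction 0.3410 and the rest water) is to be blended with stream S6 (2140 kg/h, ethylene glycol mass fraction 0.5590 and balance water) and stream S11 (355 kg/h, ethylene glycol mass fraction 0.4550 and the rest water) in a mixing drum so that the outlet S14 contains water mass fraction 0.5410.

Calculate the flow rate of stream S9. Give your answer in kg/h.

Let S9 be the unknown flow. Total out = 2495 + S9.
water balance: 1137.2 + 0.659·S9 = 0.541·(2495 + S9)
(0.659 − 0.541)·S9 = 0.541×2495 − 1137.2 = 212.58
S9 = 212.58 / 0.118 = 1801.5 kg/h

1802 kg/h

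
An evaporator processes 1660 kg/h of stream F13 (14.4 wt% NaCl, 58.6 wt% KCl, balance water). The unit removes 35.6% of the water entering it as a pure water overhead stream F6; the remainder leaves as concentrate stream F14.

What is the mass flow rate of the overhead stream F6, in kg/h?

water entering = 1660×0.270 = 448.2 kg/h; overhead removed = 0.356×448.2 = 159.56 kg/h.

159.6 kg/h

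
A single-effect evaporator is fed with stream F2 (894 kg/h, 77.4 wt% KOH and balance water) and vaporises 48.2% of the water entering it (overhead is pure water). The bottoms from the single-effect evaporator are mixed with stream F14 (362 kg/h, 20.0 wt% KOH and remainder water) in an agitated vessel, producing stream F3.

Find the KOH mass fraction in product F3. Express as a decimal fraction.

0.660

Vapour removed = 0.482×0.226×894 = 97.385 kg/h; concentrate = 796.61 kg/h.
KOH reaching the mixer = 691.96 (from concentrate) + 362×0.200 = 764.36 kg/h.
Product flow = 796.61 + 362 = 1158.6 kg/h; KOH fraction = 0.660.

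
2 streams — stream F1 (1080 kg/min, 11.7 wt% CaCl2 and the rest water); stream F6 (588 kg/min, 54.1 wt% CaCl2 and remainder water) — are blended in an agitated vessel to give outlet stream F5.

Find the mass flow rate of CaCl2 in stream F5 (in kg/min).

CaCl2 out = CaCl2 in = 1080×0.117 + 588×0.541 = 444.47 kg/min.

444.5 kg/min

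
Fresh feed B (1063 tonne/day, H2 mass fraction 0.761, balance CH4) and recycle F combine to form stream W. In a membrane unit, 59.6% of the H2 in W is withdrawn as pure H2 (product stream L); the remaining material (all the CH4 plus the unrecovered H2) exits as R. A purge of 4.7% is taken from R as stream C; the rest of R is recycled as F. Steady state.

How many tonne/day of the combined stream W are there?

CH4 enters only via B and leaves only via the purge: 1063×0.239 = 0.047×(CH4 in R), and the membrane unit passes all CH4, so CH4 in W = CH4 in R = 5405.5 tonne/day.
H2 in W: m_A = 1063×0.761 + (1−0.047)·(1−0.596)·m_A, so m_A = 808.94/0.6150 = 1315.4 tonne/day.
W = 1315.4 + 5405.5 = 6720.8 tonne/day.

6721 tonne/day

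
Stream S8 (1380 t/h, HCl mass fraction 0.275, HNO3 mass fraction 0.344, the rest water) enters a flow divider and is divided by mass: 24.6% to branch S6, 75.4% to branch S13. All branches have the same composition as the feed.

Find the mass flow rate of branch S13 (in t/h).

Branch S13 flow = 0.754×1380 = 1040.5 t/h.

1041 t/h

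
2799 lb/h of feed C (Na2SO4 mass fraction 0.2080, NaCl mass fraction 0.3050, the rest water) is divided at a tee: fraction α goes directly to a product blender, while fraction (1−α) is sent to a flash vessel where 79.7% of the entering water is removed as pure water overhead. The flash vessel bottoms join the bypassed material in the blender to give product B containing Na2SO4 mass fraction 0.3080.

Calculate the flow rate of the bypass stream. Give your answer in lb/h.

457.7 lb/h

All 2799×0.208 = 582.19 lb/h of Na2SO4 reaches B, so B = 582.19/0.308 = 1890.2 lb/h and vapour = 908.77 lb/h.
The evaporator receives (1−α)·2799 of feed at 0.487 water and removes 0.797 of that water:
0.797×0.487×(1−α)×2799 = 908.77
(1−α) = 908.77/1086.4 = 0.8365;  α = 0.1635.
Bypass flow = 0.1635×2799 = 457.66 lb/h.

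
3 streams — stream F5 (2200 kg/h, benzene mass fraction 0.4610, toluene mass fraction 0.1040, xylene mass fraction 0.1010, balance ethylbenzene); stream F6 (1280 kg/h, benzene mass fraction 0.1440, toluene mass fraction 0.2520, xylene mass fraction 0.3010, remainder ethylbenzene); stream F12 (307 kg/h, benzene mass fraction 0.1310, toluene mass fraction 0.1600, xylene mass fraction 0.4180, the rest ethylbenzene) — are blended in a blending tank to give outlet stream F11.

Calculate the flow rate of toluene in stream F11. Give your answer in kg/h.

600.5 kg/h

toluene out = toluene in = 2200×0.104 + 1280×0.252 + 307×0.160 = 600.48 kg/h.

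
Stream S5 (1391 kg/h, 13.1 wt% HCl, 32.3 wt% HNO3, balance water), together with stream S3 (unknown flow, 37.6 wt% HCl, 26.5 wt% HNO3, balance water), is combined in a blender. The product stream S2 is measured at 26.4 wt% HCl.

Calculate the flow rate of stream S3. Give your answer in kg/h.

Let S3 be the unknown flow. Total out = 1391 + S3.
HCl balance: 182.22 + 0.376·S3 = 0.264·(1391 + S3)
(0.376 − 0.264)·S3 = 0.264×1391 − 182.22 = 185
S3 = 185 / 0.112 = 1651.8 kg/h

1652 kg/h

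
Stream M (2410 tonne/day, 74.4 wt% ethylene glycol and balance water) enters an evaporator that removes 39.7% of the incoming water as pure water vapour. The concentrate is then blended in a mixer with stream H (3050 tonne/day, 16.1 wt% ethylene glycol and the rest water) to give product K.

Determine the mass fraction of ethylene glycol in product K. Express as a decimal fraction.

Vapour removed = 0.397×0.256×2410 = 244.93 tonne/day; concentrate = 2165.1 tonne/day.
ethylene glycol reaching the mixer = 1793 (from concentrate) + 3050×0.161 = 2284.1 tonne/day.
Product flow = 2165.1 + 3050 = 5215.1 tonne/day; ethylene glycol fraction = 0.438.

0.438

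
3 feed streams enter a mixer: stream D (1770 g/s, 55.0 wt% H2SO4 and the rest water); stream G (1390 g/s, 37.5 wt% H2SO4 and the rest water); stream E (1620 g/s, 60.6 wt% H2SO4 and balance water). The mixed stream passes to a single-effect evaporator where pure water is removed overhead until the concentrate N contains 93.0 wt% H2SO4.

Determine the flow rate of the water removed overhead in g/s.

2117 g/s

H2SO4 entering = 1770×0.550 + 1390×0.375 + 1620×0.606 = 2476.5 g/s.
All H2SO4 reports to N, so N = 2476.5/0.930 = 2662.9 g/s.
Total feed = 4780 g/s; overhead = 4780 − 2662.9 = 2117.1 g/s.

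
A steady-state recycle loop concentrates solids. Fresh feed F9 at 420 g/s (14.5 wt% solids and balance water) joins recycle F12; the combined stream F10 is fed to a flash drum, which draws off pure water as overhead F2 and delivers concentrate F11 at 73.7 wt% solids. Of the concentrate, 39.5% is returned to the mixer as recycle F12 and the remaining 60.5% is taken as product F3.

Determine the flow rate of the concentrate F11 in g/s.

136.6 g/s

Overall solids balance (none leaves overhead): solids in fresh feed = solids in product, i.e. 420×0.145 = (1−0.395)·F11·0.737.
F11 = 60.9/(0.737×0.605) = 136.58 g/s.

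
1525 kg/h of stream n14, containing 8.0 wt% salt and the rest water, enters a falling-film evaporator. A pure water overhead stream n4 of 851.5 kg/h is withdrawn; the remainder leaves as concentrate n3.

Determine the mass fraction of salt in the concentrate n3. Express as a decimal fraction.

0.1811

salt is not removed: 1525×0.080 = 122 kg/h of salt enters n3.
Concentrate = 1525 − 851.5 = 673.5 kg/h.
Mass fraction = 122/673.5 = 0.1811.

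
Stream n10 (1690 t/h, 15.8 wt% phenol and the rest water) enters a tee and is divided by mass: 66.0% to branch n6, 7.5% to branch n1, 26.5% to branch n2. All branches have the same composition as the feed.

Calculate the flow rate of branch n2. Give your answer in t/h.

Branch n2 flow = 0.265×1690 = 447.85 t/h.

447.9 t/h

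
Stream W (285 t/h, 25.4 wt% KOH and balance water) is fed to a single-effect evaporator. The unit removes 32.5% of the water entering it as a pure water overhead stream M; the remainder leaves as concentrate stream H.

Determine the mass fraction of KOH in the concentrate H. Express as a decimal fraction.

0.3353

KOH is not removed: 285×0.254 = 72.39 t/h of KOH enters H.
water entering = 285×0.746 = 212.61 t/h; overhead removed = 0.325×212.61 = 69.098 t/h.
Concentrate = 285 − 69.098 = 215.9 t/h.
Mass fraction = 72.39/215.9 = 0.3353.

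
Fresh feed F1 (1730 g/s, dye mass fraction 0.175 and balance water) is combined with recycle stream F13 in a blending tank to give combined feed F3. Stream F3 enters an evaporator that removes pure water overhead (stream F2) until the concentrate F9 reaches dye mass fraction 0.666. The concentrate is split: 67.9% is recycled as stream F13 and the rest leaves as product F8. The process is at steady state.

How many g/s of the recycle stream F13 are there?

961.6 g/s

Overall dye balance (none leaves overhead): dye in fresh feed = dye in product, i.e. 1730×0.175 = (1−0.679)·F9·0.666.
F9 = 302.75/(0.666×0.321) = 1416.1 g/s.
Recycle F13 = 0.679×1416.1 = 961.56 g/s.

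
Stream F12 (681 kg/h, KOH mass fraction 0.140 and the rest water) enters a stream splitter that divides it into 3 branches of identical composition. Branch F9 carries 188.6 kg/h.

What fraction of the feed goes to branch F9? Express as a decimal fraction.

0.277

Fraction to F9 = 188.6/681 = 0.2769.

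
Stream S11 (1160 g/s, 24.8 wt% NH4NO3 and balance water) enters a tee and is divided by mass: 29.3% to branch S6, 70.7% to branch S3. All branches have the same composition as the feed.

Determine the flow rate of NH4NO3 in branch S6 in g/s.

84.29 g/s

Branch S6 total = 0.293×1160 = 339.88 g/s.
NH4NO3 in S6 = 0.248×339.88 = 84.29 g/s.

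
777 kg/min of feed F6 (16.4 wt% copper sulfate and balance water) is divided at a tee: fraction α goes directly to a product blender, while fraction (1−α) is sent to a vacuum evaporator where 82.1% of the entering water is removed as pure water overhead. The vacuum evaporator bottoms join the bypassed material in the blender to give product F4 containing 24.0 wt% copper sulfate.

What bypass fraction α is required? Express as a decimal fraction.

All 777×0.164 = 127.43 kg/min of copper sulfate reaches F4, so F4 = 127.43/0.240 = 530.95 kg/min and vapour = 246.05 kg/min.
The evaporator receives (1−α)·777 of feed at 0.836 water and removes 0.821 of that water:
0.821×0.836×(1−α)×777 = 246.05
(1−α) = 246.05/533.3 = 0.4614;  α = 0.5386.

0.539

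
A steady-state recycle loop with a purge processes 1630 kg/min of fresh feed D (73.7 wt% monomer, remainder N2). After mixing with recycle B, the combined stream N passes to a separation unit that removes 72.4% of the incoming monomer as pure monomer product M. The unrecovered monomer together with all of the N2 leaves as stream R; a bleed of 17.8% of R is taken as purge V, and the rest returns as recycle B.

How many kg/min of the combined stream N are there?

3962 kg/min

N2 enters only via D and leaves only via the purge: 1630×0.263 = 0.178×(N2 in R), and the separation unit passes all N2, so N2 in N = N2 in R = 2408.4 kg/min.
monomer in N: m_A = 1630×0.737 + (1−0.178)·(1−0.724)·m_A, so m_A = 1201.3/0.7731 = 1553.8 kg/min.
N = 1553.8 + 2408.4 = 3962.2 kg/min.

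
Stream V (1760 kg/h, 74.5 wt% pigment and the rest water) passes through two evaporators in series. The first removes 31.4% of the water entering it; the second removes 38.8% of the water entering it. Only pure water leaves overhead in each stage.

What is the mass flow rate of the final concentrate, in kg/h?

1500 kg/h

water in feed = 1760×0.255 = 448.8 kg/h.
After stage 1: water left = (1−0.314)×448.8 = 307.88; stream total = 1619.1 kg/h.
After stage 2: water left = (1−0.388)×307.88 = 188.42; final concentrate = 1499.6 kg/h.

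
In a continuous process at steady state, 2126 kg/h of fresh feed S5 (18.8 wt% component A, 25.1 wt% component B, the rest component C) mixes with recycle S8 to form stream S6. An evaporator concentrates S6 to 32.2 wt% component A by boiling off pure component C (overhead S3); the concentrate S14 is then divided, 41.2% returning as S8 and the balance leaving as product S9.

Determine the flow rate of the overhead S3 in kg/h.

884.7 kg/h

Overall component A balance (none leaves overhead): component A in fresh feed = component A in product, i.e. 2126×0.188 = (1−0.412)·S14·0.322.
S14 = 399.69/(0.322×0.588) = 2111 kg/h.
Recycle S8 = 0.412×2111 = 869.73 kg/h.
Combined feed S6 = 2126 + 869.73 = 2995.7 kg/h.
Overhead S3 = S6 − S14 = 2995.7 − 2111 = 884.73 kg/h.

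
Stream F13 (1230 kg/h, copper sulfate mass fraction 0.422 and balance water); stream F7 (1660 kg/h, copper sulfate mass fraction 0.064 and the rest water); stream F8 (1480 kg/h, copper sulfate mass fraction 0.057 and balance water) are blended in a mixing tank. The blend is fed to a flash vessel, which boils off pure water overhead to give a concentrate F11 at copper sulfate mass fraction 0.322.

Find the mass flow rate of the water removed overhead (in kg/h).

copper sulfate entering = 1230×0.422 + 1660×0.064 + 1480×0.057 = 709.66 kg/h.
All copper sulfate reports to F11, so F11 = 709.66/0.322 = 2203.9 kg/h.
Total feed = 4370 kg/h; overhead = 4370 − 2203.9 = 2166.1 kg/h.

2166 kg/h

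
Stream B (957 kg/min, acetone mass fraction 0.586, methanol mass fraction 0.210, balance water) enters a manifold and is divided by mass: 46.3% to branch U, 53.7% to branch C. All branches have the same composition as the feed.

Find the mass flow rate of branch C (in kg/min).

513.9 kg/min

Branch C flow = 0.537×957 = 513.91 kg/min.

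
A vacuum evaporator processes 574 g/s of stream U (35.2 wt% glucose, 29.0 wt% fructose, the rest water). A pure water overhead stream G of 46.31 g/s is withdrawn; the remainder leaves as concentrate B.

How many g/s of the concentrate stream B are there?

527.7 g/s

Concentrate = 574 − 46.31 = 527.69 g/s.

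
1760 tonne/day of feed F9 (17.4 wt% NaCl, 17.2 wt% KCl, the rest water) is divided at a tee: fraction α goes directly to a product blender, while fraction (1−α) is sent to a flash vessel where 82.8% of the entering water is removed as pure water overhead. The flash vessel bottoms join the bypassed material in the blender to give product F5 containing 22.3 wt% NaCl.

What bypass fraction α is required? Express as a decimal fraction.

0.594

All 1760×0.174 = 306.24 tonne/day of NaCl reaches F5, so F5 = 306.24/0.223 = 1373.3 tonne/day and vapour = 386.73 tonne/day.
The evaporator receives (1−α)·1760 of feed at 0.654 water and removes 0.828 of that water:
0.828×0.654×(1−α)×1760 = 386.73
(1−α) = 386.73/953.06 = 0.4058;  α = 0.5942.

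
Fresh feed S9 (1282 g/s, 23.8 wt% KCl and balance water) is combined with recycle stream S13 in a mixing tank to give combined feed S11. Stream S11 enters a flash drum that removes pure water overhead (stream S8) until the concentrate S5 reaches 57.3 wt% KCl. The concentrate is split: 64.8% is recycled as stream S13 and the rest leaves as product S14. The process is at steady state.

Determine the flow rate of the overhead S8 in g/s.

749.5 g/s

Overall KCl balance (none leaves overhead): KCl in fresh feed = KCl in product, i.e. 1282×0.238 = (1−0.648)·S5·0.573.
S5 = 305.12/(0.573×0.352) = 1512.8 g/s.
Recycle S13 = 0.648×1512.8 = 980.26 g/s.
Combined feed S11 = 1282 + 980.26 = 2262.3 g/s.
Overhead S8 = S11 − S5 = 2262.3 − 1512.8 = 749.51 g/s.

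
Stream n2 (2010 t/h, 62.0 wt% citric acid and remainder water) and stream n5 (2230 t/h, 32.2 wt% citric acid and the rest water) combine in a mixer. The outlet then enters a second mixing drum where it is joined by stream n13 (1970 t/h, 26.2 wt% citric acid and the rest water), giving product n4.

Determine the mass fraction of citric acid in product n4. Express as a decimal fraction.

0.399

Overall, product flow = 6210 t/h.
citric acid in = 2010×0.620 + 2230×0.322 + 1970×0.262 = 2480.4 t/h.
citric acid fraction in n4 = 0.399.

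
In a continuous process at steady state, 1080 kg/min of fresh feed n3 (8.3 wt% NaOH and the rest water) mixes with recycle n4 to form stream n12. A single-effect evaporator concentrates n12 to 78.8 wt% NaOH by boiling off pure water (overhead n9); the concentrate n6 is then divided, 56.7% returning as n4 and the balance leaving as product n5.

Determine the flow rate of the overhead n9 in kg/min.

966.2 kg/min

Overall NaOH balance (none leaves overhead): NaOH in fresh feed = NaOH in product, i.e. 1080×0.083 = (1−0.567)·n6·0.788.
n6 = 89.64/(0.788×0.433) = 262.72 kg/min.
Recycle n4 = 0.567×262.72 = 148.96 kg/min.
Combined feed n12 = 1080 + 148.96 = 1229 kg/min.
Overhead n9 = n12 − n6 = 1229 − 262.72 = 966.24 kg/min.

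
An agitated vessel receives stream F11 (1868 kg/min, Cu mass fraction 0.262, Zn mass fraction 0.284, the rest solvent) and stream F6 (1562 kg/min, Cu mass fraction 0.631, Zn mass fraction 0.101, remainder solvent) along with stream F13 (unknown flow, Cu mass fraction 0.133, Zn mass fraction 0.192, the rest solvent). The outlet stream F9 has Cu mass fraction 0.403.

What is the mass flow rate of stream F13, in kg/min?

Let F13 be the unknown flow. Total out = 3430 + F13.
Cu balance: 1475 + 0.133·F13 = 0.403·(3430 + F13)
(0.133 − 0.403)·F13 = 0.403×3430 − 1475 = -92.748
F13 = -92.748 / -0.270 = 343.51 kg/min

343.5 kg/min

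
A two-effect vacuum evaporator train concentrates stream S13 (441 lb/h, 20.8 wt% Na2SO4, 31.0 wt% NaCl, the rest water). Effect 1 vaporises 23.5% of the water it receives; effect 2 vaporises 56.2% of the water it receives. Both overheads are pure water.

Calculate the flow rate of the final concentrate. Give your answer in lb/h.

299.7 lb/h

water in feed = 441×0.482 = 212.56 lb/h.
After stage 1: water left = (1−0.235)×212.56 = 162.61; stream total = 391.05 lb/h.
After stage 2: water left = (1−0.562)×162.61 = 71.223; final concentrate = 299.66 lb/h.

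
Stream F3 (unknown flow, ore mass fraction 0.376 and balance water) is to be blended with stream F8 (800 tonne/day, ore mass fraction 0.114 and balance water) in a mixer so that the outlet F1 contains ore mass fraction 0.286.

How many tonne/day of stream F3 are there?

Let F3 be the unknown flow. Total out = 800 + F3.
ore balance: 91.2 + 0.376·F3 = 0.286·(800 + F3)
(0.376 − 0.286)·F3 = 0.286×800 − 91.2 = 137.6
F3 = 137.6 / 0.090 = 1528.9 tonne/day

1529 tonne/day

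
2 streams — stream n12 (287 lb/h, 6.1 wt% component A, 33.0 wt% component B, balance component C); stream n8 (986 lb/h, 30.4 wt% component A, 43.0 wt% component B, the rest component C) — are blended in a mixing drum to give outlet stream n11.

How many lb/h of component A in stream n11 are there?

component A out = component A in = 287×0.061 + 986×0.304 = 317.25 lb/h.

317.3 lb/h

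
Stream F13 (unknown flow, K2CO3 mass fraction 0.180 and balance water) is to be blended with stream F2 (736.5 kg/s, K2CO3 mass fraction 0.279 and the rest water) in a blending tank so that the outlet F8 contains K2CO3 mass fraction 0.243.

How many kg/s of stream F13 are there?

Let F13 be the unknown flow. Total out = 736.5 + F13.
K2CO3 balance: 205.48 + 0.180·F13 = 0.243·(736.5 + F13)
(0.180 − 0.243)·F13 = 0.243×736.5 − 205.48 = -26.514
F13 = -26.514 / -0.063 = 420.86 kg/s

420.9 kg/s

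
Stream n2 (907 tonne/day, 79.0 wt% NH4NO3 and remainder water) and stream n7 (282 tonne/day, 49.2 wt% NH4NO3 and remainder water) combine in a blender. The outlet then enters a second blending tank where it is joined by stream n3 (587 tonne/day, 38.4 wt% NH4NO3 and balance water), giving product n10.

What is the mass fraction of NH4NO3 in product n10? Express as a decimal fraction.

Overall, product flow = 1776 tonne/day.
NH4NO3 in = 907×0.790 + 282×0.492 + 587×0.384 = 1080.7 tonne/day.
NH4NO3 fraction in n10 = 0.6085.

0.6085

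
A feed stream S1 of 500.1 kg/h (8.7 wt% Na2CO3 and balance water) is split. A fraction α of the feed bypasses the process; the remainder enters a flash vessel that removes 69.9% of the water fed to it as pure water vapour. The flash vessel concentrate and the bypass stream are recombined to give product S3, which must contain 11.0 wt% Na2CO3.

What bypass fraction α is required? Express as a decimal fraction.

0.672

All 500.1×0.087 = 43.509 kg/h of Na2CO3 reaches S3, so S3 = 43.509/0.110 = 395.53 kg/h and vapour = 104.57 kg/h.
The evaporator receives (1−α)·500.1 of feed at 0.913 water and removes 0.699 of that water:
0.699×0.913×(1−α)×500.1 = 104.57
(1−α) = 104.57/319.16 = 0.3276;  α = 0.6724.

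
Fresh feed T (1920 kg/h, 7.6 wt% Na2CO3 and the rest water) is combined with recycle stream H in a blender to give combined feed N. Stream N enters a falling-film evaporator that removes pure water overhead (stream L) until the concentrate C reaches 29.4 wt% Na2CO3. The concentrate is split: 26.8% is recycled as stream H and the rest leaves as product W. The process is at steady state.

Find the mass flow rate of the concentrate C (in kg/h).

Overall Na2CO3 balance (none leaves overhead): Na2CO3 in fresh feed = Na2CO3 in product, i.e. 1920×0.076 = (1−0.268)·C·0.294.
C = 145.92/(0.294×0.732) = 678.04 kg/h.

678 kg/h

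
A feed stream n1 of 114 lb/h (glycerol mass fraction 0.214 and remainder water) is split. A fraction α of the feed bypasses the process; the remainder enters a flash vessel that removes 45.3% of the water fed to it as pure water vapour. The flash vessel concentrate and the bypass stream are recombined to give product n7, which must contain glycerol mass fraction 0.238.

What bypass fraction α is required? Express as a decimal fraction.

0.717

All 114×0.214 = 24.396 lb/h of glycerol reaches n7, so n7 = 24.396/0.238 = 102.5 lb/h and vapour = 11.496 lb/h.
The evaporator receives (1−α)·114 of feed at 0.786 water and removes 0.453 of that water:
0.453×0.786×(1−α)×114 = 11.496
(1−α) = 11.496/40.591 = 0.2832;  α = 0.7168.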